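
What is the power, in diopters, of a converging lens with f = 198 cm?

P = +0.505 D

f = 198 cm = 1.98 m.
P = 1/f = 1/(1.98 m) = +0.505 D.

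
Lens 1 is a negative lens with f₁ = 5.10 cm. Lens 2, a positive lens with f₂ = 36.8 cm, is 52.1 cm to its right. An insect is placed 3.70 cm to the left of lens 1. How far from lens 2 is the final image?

Lens 1 is diverging, so f₁ = −5.10 cm.
Lens 1: 1/d_i1 = 1/f₁ − 1/d_o1 = 1/(-5.10) − 1/(3.70) = -0.4663, so d_i1 = -2.144 cm.
The intermediate image is 2.144 cm to the left of lens 1 (virtual), which is 52.1 − (-2.144) = 54.24 cm to the left of lens 2, so d_o2 = +54.24 cm.
Lens 2: 1/d_i2 = 1/f₂ − 1/d_o2 = 1/(36.8) − 1/(54.24) = 0.008737, so d_i2 = 114 cm.
The final image is real, 114 cm to the right of lens 2 (overall magnification ≈ -1.2).

114 cm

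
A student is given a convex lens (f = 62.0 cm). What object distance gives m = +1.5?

20.7 cm

m = −d_i/d_o ⇒ d_i = −m·d_o.
1/f = 1/d_o + 1/d_i = 1/d_o − 1/(m·d_o) = (1 − 1/m)/d_o, so d_o = f(1 − 1/m) = (62.00)(1 − 1/(+1.5)) = 20.7 cm.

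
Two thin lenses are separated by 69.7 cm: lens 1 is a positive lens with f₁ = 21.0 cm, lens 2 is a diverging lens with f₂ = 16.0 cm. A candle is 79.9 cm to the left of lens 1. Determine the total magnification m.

m = -0.0997

Lens 1: 1/d_i1 = 1/(21.0) − 1/(79.9) = 0.03510, so d_i1 = 28.49 cm; m₁ = −d_i1/d_o1 = -0.3566.
d_o2 = 69.7 − (28.49) = 41.21 cm.
f₂ = −16.0 cm (diverging).
Lens 2: 1/d_i2 = 1/(-16.0) − 1/(41.21) = -0.08677, so d_i2 = -11.53 cm; m₂ = −d_i2/d_o2 = +0.2797.
m = m₁·m₂ = (-0.3566)(+0.2797) = -0.0997.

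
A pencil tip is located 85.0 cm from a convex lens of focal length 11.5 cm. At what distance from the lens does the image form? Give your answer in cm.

13.3 cm

Thin-lens equation: 1/s_i = 1/f − 1/s_o = 1/(11.50) − 1/(85.0) = 0.08696 − 0.01176 = 0.07519, so s_i = 13.3 cm.
The image is real, inverted and reduced, on the far side of the lens.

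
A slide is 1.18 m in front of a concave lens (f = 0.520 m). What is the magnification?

For a concave lens, f = -0.520 m.
1/d_i = 1/f − 1/d_o = 1/(-0.5200) − 1/(1.18) = -2.771, so d_i = -0.3609 m.
m = −d_i/d_o = −(-0.3609)/(1.18) = +0.306.
The image is virtual, upright and reduced, on the same side as the object.

m = +0.306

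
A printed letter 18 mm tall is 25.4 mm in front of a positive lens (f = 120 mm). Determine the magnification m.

1/d_i = 1/f − 1/d_o = 1/(120.0) − 1/(25.4) = -0.03104, so d_i = -32.22 mm.
m = −d_i/d_o = −(-32.22)/(25.4) = +1.27.
The image is virtual, upright and enlarged, on the same side as the object.

m = +1.27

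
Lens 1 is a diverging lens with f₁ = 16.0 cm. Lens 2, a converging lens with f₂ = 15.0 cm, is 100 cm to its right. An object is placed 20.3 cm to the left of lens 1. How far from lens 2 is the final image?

17.4 cm

Lens 1 is diverging, so f₁ = −16.0 cm.
Lens 1: 1/d_i1 = 1/f₁ − 1/d_o1 = 1/(-16.0) − 1/(20.3) = -0.1118, so d_i1 = -8.948 cm.
The intermediate image is 8.948 cm to the left of lens 1 (virtual), which is 100 − (-8.948) = 108.9 cm to the left of lens 2, so d_o2 = +108.9 cm.
Lens 2: 1/d_i2 = 1/f₂ − 1/d_o2 = 1/(15.0) − 1/(108.9) = 0.05748, so d_i2 = 17.4 cm.
The final image is real, 17.4 cm to the right of lens 2 (overall magnification ≈ -0.070).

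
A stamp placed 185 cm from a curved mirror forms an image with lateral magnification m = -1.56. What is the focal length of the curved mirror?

f = 113 cm (concave)

m = −d_i/d_o ⇒ d_i = −m·d_o = −(-1.56)·(185) = 288.6 cm.
1/f = 1/d_o + 1/d_i = 1/(185) + 1/(288.6) = 0.008870, so f = 113 cm.
Since f is positive, the curved mirror is concave.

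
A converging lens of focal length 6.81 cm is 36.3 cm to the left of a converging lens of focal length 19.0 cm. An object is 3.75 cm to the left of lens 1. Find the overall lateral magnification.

Lens 1: 1/d_i1 = 1/(6.81) − 1/(3.75) = -0.1198, so d_i1 = -8.346 cm; m₁ = −d_i1/d_o1 = +2.226.
d_o2 = 36.3 − (-8.346) = 44.65 cm.
Lens 2: 1/d_i2 = 1/(19.0) − 1/(44.65) = 0.03024, so d_i2 = 33.07 cm; m₂ = −d_i2/d_o2 = -0.7407.
m = m₁·m₂ = (+2.226)(-0.7407) = -1.65.

m = -1.65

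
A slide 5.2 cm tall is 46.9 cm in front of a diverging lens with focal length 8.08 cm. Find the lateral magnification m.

For a diverging lens, f = -8.08 cm.
1/d_i = 1/f − 1/d_o = 1/(-8.080) − 1/(46.9) = -0.1451, so d_i = -6.893 cm.
m = −d_i/d_o = −(-6.893)/(46.9) = +0.147.
The image is virtual, upright and reduced, on the same side as the object.

m = +0.147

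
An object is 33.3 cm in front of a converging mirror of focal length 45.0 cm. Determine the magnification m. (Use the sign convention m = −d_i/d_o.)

m = +3.85

1/d_i = 1/f − 1/d_o = 1/(45.00) − 1/(33.3) = -0.007808, so d_i = -128.1 cm.
m = −d_i/d_o = −(-128.1)/(33.3) = +3.85.
The image is virtual, upright and enlarged, behind the mirror.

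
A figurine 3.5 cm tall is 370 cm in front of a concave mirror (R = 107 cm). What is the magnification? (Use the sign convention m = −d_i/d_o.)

m = -0.169

f = R/2 = 107/2 = 53.50 cm.
1/d_i = 1/f − 1/d_o = 1/(53.50) − 1/(370) = 0.01599, so d_i = 62.54 cm.
m = −d_i/d_o = −(62.54)/(370) = -0.169.
The image is real, inverted and reduced, in front of the mirror.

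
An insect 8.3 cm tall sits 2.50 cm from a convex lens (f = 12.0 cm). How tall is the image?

1/d_i = 1/f − 1/d_o = 1/(12.00) − 1/(2.50) = -0.3167, so d_i = -3.158 cm.
m = −d_i/d_o = +1.263.
|h_i| = |m|·h_o = 1.263 × 8.3 = 10.5 cm. The image is virtual, upright and enlarged, on the same side as the object.

10.5 cm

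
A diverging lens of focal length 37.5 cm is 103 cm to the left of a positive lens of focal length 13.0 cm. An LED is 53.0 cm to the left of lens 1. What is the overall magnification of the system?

m = -0.0481

f₁ = −37.5 cm (diverging).
Lens 1: 1/d_i1 = 1/(-37.5) − 1/(53.0) = -0.04553, so d_i1 = -21.96 cm; m₁ = −d_i1/d_o1 = +0.4143.
d_o2 = 103 − (-21.96) = 125.0 cm.
Lens 2: 1/d_i2 = 1/(13.0) − 1/(125.0) = 0.06892, so d_i2 = 14.51 cm; m₂ = −d_i2/d_o2 = -0.1161.
m = m₁·m₂ = (+0.4143)(-0.1161) = -0.0481.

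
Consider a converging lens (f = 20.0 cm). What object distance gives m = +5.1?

m = −d_i/d_o ⇒ d_i = −m·d_o.
1/f = 1/d_o + 1/d_i = 1/d_o − 1/(m·d_o) = (1 − 1/m)/d_o, so d_o = f(1 − 1/m) = (20.00)(1 − 1/(+5.1)) = 16.1 cm.

16.1 cm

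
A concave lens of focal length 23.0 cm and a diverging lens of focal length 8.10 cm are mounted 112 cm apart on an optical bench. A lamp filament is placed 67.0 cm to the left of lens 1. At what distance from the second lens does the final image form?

7.62 cm

Lens 1 is diverging, so f₁ = −23.0 cm.
Lens 1: 1/d_i1 = 1/f₁ − 1/d_o1 = 1/(-23.0) − 1/(67.0) = -0.05840, so d_i1 = -17.12 cm.
The intermediate image is 17.12 cm to the left of lens 1 (virtual), which is 112 − (-17.12) = 129.1 cm to the left of lens 2, so d_o2 = +129.1 cm.
Lens 2 is diverging, so f₂ = −8.10 cm.
Lens 2: 1/d_i2 = 1/f₂ − 1/d_o2 = 1/(-8.10) − 1/(129.1) = -0.1312, so d_i2 = -7.62 cm.
The final image is virtual, 7.62 cm to the left of lens 2 (overall magnification ≈ 0.015).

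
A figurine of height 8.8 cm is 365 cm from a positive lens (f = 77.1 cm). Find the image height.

1/d_i = 1/f − 1/d_o = 1/(77.10) − 1/(365) = 0.01023, so d_i = 97.75 cm.
m = −d_i/d_o = -0.2678.
|h_i| = |m|·h_o = 0.2678 × 8.8 = 2.36 cm. The image is real, inverted and reduced, on the far side of the lens.

2.36 cm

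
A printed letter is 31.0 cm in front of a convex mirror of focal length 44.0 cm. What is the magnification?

For a convex mirror, f = -44.0 cm.
1/d_i = 1/f − 1/d_o = 1/(-44.00) − 1/(31.0) = -0.05499, so d_i = -18.19 cm.
m = −d_i/d_o = −(-18.19)/(31.0) = +0.587.
The image is virtual, upright and reduced, behind the mirror.

m = +0.587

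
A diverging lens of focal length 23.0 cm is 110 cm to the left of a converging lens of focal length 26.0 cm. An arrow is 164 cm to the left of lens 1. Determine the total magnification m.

m = -0.0307

f₁ = −23.0 cm (diverging).
Lens 1: 1/d_i1 = 1/(-23.0) − 1/(164) = -0.04958, so d_i1 = -20.17 cm; m₁ = −d_i1/d_o1 = +0.1230.
d_o2 = 110 − (-20.17) = 130.2 cm.
Lens 2: 1/d_i2 = 1/(26.0) − 1/(130.2) = 0.03078, so d_i2 = 32.49 cm; m₂ = −d_i2/d_o2 = -0.2495.
m = m₁·m₂ = (+0.1230)(-0.2495) = -0.0307.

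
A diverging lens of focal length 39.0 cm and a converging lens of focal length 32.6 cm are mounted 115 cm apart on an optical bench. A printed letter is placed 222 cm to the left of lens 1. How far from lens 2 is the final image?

Lens 1 is diverging, so f₁ = −39.0 cm.
Lens 1: 1/d_i1 = 1/f₁ − 1/d_o1 = 1/(-39.0) − 1/(222) = -0.03015, so d_i1 = -33.17 cm.
The intermediate image is 33.17 cm to the left of lens 1 (virtual), which is 115 − (-33.17) = 148.2 cm to the left of lens 2, so d_o2 = +148.2 cm.
Lens 2: 1/d_i2 = 1/f₂ − 1/d_o2 = 1/(32.6) − 1/(148.2) = 0.02393, so d_i2 = 41.8 cm.
The final image is real, 41.8 cm to the right of lens 2 (overall magnification ≈ -0.042).

41.8 cm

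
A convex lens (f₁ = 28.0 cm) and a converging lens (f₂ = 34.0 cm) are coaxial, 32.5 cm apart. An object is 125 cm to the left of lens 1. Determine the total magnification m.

m = -0.261

Lens 1: 1/d_i1 = 1/(28.0) − 1/(125) = 0.02771, so d_i1 = 36.08 cm; m₁ = −d_i1/d_o1 = -0.2886.
d_o2 = 32.5 − (36.08) = -3.580 cm (virtual object).
Lens 2: 1/d_i2 = 1/(34.0) − 1/(-3.580) = 0.3087, so d_i2 = 3.239 cm; m₂ = −d_i2/d_o2 = +0.9047.
m = m₁·m₂ = (-0.2886)(+0.9047) = -0.261.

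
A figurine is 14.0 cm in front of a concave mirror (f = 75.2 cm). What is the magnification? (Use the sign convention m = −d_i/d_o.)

1/d_i = 1/f − 1/d_o = 1/(75.20) − 1/(14.0) = -0.05813, so d_i = -17.20 cm.
m = −d_i/d_o = −(-17.20)/(14.0) = +1.23.
The image is virtual, upright and enlarged, behind the mirror.

m = +1.23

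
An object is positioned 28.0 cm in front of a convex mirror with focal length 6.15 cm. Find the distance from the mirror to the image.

5.04 cm

For a convex mirror, f = -6.15 cm.
Mirror equation: 1/s_i = 1/f − 1/s_o = 1/(-6.150) − 1/(28.0) = -0.1626 − 0.03571 = -0.1983, so s_i = -5.04 cm.
The image is virtual, upright and reduced, behind the mirror.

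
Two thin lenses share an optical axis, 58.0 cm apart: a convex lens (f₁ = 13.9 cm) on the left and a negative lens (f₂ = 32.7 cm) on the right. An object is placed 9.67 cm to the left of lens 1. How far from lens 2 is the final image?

Lens 1: 1/d_i1 = 1/f₁ − 1/d_o1 = 1/(13.9) − 1/(9.67) = -0.03147, so d_i1 = -31.78 cm.
The intermediate image is 31.78 cm to the left of lens 1 (virtual), which is 58.0 − (-31.78) = 89.78 cm to the left of lens 2, so d_o2 = +89.78 cm.
Lens 2 is diverging, so f₂ = −32.7 cm.
Lens 2: 1/d_i2 = 1/f₂ − 1/d_o2 = 1/(-32.7) − 1/(89.78) = -0.04172, so d_i2 = -24.0 cm.
The final image is virtual, 24.0 cm to the left of lens 2 (overall magnification ≈ 0.88).

24.0 cm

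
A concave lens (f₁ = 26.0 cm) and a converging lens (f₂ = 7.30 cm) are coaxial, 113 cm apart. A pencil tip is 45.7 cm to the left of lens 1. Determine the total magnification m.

f₁ = −26.0 cm (diverging).
Lens 1: 1/d_i1 = 1/(-26.0) − 1/(45.7) = -0.06034, so d_i1 = -16.57 cm; m₁ = −d_i1/d_o1 = +0.3626.
d_o2 = 113 − (-16.57) = 129.6 cm.
Lens 2: 1/d_i2 = 1/(7.30) − 1/(129.6) = 0.1293, so d_i2 = 7.736 cm; m₂ = −d_i2/d_o2 = -0.05969.
m = m₁·m₂ = (+0.3626)(-0.05969) = -0.0216.

m = -0.0216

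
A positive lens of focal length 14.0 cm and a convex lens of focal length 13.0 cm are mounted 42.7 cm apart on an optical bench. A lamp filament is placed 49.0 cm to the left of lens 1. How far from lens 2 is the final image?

Lens 1: 1/d_i1 = 1/f₁ − 1/d_o1 = 1/(14.0) − 1/(49.0) = 0.05102, so d_i1 = 19.60 cm.
The intermediate image is 19.60 cm to the right of lens 1, which is 42.7 − (19.60) = 23.10 cm to the left of lens 2, so d_o2 = +23.10 cm.
Lens 2: 1/d_i2 = 1/f₂ − 1/d_o2 = 1/(13.0) − 1/(23.10) = 0.03363, so d_i2 = 29.7 cm.
The final image is real, 29.7 cm to the right of lens 2 (overall magnification ≈ 0.51).

29.7 cm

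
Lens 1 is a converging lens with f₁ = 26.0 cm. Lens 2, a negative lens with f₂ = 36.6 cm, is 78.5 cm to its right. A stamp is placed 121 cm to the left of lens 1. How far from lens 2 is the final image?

20.3 cm

Lens 1: 1/d_i1 = 1/f₁ − 1/d_o1 = 1/(26.0) − 1/(121) = 0.03020, so d_i1 = 33.12 cm.
The intermediate image is 33.12 cm to the right of lens 1, which is 78.5 − (33.12) = 45.38 cm to the left of lens 2, so d_o2 = +45.38 cm.
Lens 2 is diverging, so f₂ = −36.6 cm.
Lens 2: 1/d_i2 = 1/f₂ − 1/d_o2 = 1/(-36.6) − 1/(45.38) = -0.04936, so d_i2 = -20.3 cm.
The final image is virtual, 20.3 cm to the left of lens 2 (overall magnification ≈ -0.12).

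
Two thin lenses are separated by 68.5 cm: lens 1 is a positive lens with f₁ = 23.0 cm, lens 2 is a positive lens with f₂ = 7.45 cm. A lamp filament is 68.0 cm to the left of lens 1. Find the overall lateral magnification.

m = +0.145

Lens 1: 1/d_i1 = 1/(23.0) − 1/(68.0) = 0.02877, so d_i1 = 34.76 cm; m₁ = −d_i1/d_o1 = -0.5112.
d_o2 = 68.5 − (34.76) = 33.74 cm.
Lens 2: 1/d_i2 = 1/(7.45) − 1/(33.74) = 0.1046, so d_i2 = 9.561 cm; m₂ = −d_i2/d_o2 = -0.2834.
m = m₁·m₂ = (-0.5112)(-0.2834) = +0.145.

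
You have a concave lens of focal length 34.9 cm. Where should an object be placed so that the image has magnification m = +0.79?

For a concave lens, f = -34.9 cm.
m = −d_i/d_o ⇒ d_i = −m·d_o.
1/f = 1/d_o + 1/d_i = 1/d_o − 1/(m·d_o) = (1 − 1/m)/d_o, so d_o = f(1 − 1/m) = (-34.90)(1 − 1/(+0.79)) = 9.28 cm.

9.28 cm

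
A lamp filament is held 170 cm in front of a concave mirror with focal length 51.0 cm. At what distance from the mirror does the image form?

Mirror equation: 1/q = 1/f − 1/p = 1/(51.00) − 1/(170) = 0.01961 − 0.005882 = 0.01373, so q = 72.9 cm.
The image is real, inverted and reduced, in front of the mirror.

72.9 cm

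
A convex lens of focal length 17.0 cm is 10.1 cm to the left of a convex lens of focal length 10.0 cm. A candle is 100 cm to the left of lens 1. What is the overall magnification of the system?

m = -0.100

Lens 1: 1/d_i1 = 1/(17.0) − 1/(100) = 0.04882, so d_i1 = 20.48 cm; m₁ = −d_i1/d_o1 = -0.2048.
d_o2 = 10.1 − (20.48) = -10.38 cm (virtual object).
Lens 2: 1/d_i2 = 1/(10.0) − 1/(-10.38) = 0.1963, so d_i2 = 5.093 cm; m₂ = −d_i2/d_o2 = +0.4907.
m = m₁·m₂ = (-0.2048)(+0.4907) = -0.100.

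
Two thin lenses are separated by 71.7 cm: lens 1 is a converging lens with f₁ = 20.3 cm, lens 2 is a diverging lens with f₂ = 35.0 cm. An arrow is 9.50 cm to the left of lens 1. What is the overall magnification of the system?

Lens 1: 1/d_i1 = 1/(20.3) − 1/(9.50) = -0.05600, so d_i1 = -17.86 cm; m₁ = −d_i1/d_o1 = +1.880.
d_o2 = 71.7 − (-17.86) = 89.56 cm.
f₂ = −35.0 cm (diverging).
Lens 2: 1/d_i2 = 1/(-35.0) − 1/(89.56) = -0.03974, so d_i2 = -25.17 cm; m₂ = −d_i2/d_o2 = +0.2810.
m = m₁·m₂ = (+1.880)(+0.2810) = +0.528.

m = +0.528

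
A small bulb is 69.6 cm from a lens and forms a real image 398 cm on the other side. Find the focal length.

Real image ⇒ d_i = +398 cm.
1/f = 1/d_o + 1/d_i = 1/(69.6) + 1/(398) = 0.01688, so f = 59.2 cm.
Since f is positive, the lens is converging.

f = 59.2 cm (converging)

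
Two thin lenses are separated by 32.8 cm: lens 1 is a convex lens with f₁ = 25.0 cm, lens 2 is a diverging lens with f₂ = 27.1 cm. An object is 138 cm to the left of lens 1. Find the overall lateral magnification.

Lens 1: 1/d_i1 = 1/(25.0) − 1/(138) = 0.03275, so d_i1 = 30.53 cm; m₁ = −d_i1/d_o1 = -0.2212.
d_o2 = 32.8 − (30.53) = 2.270 cm.
f₂ = −27.1 cm (diverging).
Lens 2: 1/d_i2 = 1/(-27.1) − 1/(2.270) = -0.4774, so d_i2 = -2.095 cm; m₂ = −d_i2/d_o2 = +0.9227.
m = m₁·m₂ = (-0.2212)(+0.9227) = -0.204.

m = -0.204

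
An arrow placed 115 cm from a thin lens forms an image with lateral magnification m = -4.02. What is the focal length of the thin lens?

f = 92.1 cm (converging)

m = −d_i/d_o ⇒ d_i = −m·d_o = −(-4.02)·(115) = 462.3 cm.
1/f = 1/d_o + 1/d_i = 1/(115) + 1/(462.3) = 0.01086, so f = 92.1 cm.
Since f is positive, the thin lens is converging.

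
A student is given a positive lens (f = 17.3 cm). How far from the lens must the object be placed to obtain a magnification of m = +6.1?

m = −d_i/d_o ⇒ d_i = −m·d_o.
1/f = 1/d_o + 1/d_i = 1/d_o − 1/(m·d_o) = (1 − 1/m)/d_o, so d_o = f(1 − 1/m) = (17.30)(1 − 1/(+6.1)) = 14.5 cm.

14.5 cm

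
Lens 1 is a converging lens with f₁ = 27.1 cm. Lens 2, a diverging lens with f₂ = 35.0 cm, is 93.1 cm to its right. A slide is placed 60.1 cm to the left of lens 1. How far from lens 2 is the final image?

Lens 1: 1/d_i1 = 1/f₁ − 1/d_o1 = 1/(27.1) − 1/(60.1) = 0.02026, so d_i1 = 49.35 cm.
The intermediate image is 49.35 cm to the right of lens 1, which is 93.1 − (49.35) = 43.75 cm to the left of lens 2, so d_o2 = +43.75 cm.
Lens 2 is diverging, so f₂ = −35.0 cm.
Lens 2: 1/d_i2 = 1/f₂ − 1/d_o2 = 1/(-35.0) − 1/(43.75) = -0.05143, so d_i2 = -19.4 cm.
The final image is virtual, 19.4 cm to the left of lens 2 (overall magnification ≈ -0.37).

19.4 cm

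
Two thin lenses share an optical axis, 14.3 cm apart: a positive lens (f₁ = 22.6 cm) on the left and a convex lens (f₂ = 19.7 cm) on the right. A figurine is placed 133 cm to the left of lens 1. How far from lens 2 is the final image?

7.81 cm

Lens 1: 1/d_i1 = 1/f₁ − 1/d_o1 = 1/(22.6) − 1/(133) = 0.03673, so d_i1 = 27.23 cm.
The intermediate image is 27.23 cm to the right of lens 1, which lies 12.93 cm to the right of lens 2 — a virtual object — so d_o2 = −12.93 cm.
Lens 2: 1/d_i2 = 1/f₂ − 1/d_o2 = 1/(19.7) − 1/(-12.93) = 0.1281, so d_i2 = 7.81 cm.
The final image is real, 7.81 cm to the right of lens 2 (overall magnification ≈ -0.12).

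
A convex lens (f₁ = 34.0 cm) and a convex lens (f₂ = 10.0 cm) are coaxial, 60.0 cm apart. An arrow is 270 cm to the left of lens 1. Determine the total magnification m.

Lens 1: 1/d_i1 = 1/(34.0) − 1/(270) = 0.02571, so d_i1 = 38.90 cm; m₁ = −d_i1/d_o1 = -0.1441.
d_o2 = 60.0 − (38.90) = 21.10 cm.
Lens 2: 1/d_i2 = 1/(10.0) − 1/(21.10) = 0.05261, so d_i2 = 19.01 cm; m₂ = −d_i2/d_o2 = -0.9009.
m = m₁·m₂ = (-0.1441)(-0.9009) = +0.130.

m = +0.130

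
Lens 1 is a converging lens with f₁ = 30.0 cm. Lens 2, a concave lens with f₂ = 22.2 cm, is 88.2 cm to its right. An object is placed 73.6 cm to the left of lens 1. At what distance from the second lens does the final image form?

14.0 cm

Lens 1: 1/d_i1 = 1/f₁ − 1/d_o1 = 1/(30.0) − 1/(73.6) = 0.01975, so d_i1 = 50.64 cm.
The intermediate image is 50.64 cm to the right of lens 1, which is 88.2 − (50.64) = 37.56 cm to the left of lens 2, so d_o2 = +37.56 cm.
Lens 2 is diverging, so f₂ = −22.2 cm.
Lens 2: 1/d_i2 = 1/f₂ − 1/d_o2 = 1/(-22.2) − 1/(37.56) = -0.07167, so d_i2 = -14.0 cm.
The final image is virtual, 14.0 cm to the left of lens 2 (overall magnification ≈ -0.26).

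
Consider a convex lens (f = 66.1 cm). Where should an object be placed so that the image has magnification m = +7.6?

57.4 cm

m = −d_i/d_o ⇒ d_i = −m·d_o.
1/f = 1/d_o + 1/d_i = 1/d_o − 1/(m·d_o) = (1 − 1/m)/d_o, so d_o = f(1 − 1/m) = (66.10)(1 − 1/(+7.6)) = 57.4 cm.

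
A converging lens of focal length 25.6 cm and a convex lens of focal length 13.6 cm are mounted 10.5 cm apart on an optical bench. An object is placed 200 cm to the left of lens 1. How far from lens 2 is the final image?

Lens 1: 1/d_i1 = 1/f₁ − 1/d_o1 = 1/(25.6) − 1/(200) = 0.03406, so d_i1 = 29.36 cm.
The intermediate image is 29.36 cm to the right of lens 1, which lies 18.86 cm to the right of lens 2 — a virtual object — so d_o2 = −18.86 cm.
Lens 2: 1/d_i2 = 1/f₂ − 1/d_o2 = 1/(13.6) − 1/(-18.86) = 0.1266, so d_i2 = 7.90 cm.
The final image is real, 7.90 cm to the right of lens 2 (overall magnification ≈ -0.062).

7.90 cm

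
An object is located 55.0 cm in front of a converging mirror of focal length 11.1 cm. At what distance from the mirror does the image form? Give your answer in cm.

13.9 cm

Mirror equation: 1/s_i = 1/f − 1/s_o = 1/(11.10) − 1/(55.0) = 0.09009 − 0.01818 = 0.07191, so s_i = 13.9 cm.
The image is real, inverted and reduced, in front of the mirror.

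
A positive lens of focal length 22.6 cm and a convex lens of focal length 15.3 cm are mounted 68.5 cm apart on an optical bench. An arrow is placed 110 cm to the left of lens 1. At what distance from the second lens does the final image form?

24.8 cm

Lens 1: 1/d_i1 = 1/f₁ − 1/d_o1 = 1/(22.6) − 1/(110) = 0.03516, so d_i1 = 28.44 cm.
The intermediate image is 28.44 cm to the right of lens 1, which is 68.5 − (28.44) = 40.06 cm to the left of lens 2, so d_o2 = +40.06 cm.
Lens 2: 1/d_i2 = 1/f₂ − 1/d_o2 = 1/(15.3) − 1/(40.06) = 0.04040, so d_i2 = 24.8 cm.
The final image is real, 24.8 cm to the right of lens 2 (overall magnification ≈ 0.16).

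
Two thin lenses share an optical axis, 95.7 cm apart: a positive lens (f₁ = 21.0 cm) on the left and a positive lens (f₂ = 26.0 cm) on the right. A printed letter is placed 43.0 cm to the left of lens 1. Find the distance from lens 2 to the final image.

Lens 1: 1/d_i1 = 1/f₁ − 1/d_o1 = 1/(21.0) − 1/(43.0) = 0.02436, so d_i1 = 41.05 cm.
The intermediate image is 41.05 cm to the right of lens 1, which is 95.7 − (41.05) = 54.65 cm to the left of lens 2, so d_o2 = +54.65 cm.
Lens 2: 1/d_i2 = 1/f₂ − 1/d_o2 = 1/(26.0) − 1/(54.65) = 0.02016, so d_i2 = 49.6 cm.
The final image is real, 49.6 cm to the right of lens 2 (overall magnification ≈ 0.87).

49.6 cm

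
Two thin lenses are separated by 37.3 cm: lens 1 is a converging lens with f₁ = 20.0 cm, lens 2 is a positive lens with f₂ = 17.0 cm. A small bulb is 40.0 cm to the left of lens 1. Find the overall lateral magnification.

m = -0.863

Lens 1: 1/d_i1 = 1/(20.0) − 1/(40.0) = 0.02500, so d_i1 = 40.00 cm; m₁ = −d_i1/d_o1 = -1.000.
d_o2 = 37.3 − (40.00) = -2.700 cm (virtual object).
Lens 2: 1/d_i2 = 1/(17.0) − 1/(-2.700) = 0.4292, so d_i2 = 2.330 cm; m₂ = −d_i2/d_o2 = +0.8629.
m = m₁·m₂ = (-1.000)(+0.8629) = -0.863.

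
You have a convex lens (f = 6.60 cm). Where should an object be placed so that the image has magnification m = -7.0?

m = −d_i/d_o ⇒ d_i = −m·d_o.
1/f = 1/d_o + 1/d_i = 1/d_o − 1/(m·d_o) = (1 − 1/m)/d_o, so d_o = f(1 − 1/m) = (6.600)(1 − 1/(-7.0)) = 7.54 cm.

7.54 cm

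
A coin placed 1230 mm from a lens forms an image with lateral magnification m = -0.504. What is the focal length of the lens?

f = 412 mm (converging)

m = −d_i/d_o ⇒ d_i = −m·d_o = −(-0.504)·(1230) = 619.9 mm.
1/f = 1/d_o + 1/d_i = 1/(1230) + 1/(619.9) = 0.002426, so f = 412 mm.
Since f is positive, the lens is converging.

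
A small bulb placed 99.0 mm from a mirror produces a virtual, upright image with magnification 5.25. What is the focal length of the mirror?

m = −d_i/d_o ⇒ d_i = −m·d_o = −(+5.25)·(99.0) = -519.8 mm.
1/f = 1/d_o + 1/d_i = 1/(99.0) + 1/(-519.8) = 0.008177, so f = 122 mm.
Since f is positive, the mirror is concave.

f = 122 mm (concave)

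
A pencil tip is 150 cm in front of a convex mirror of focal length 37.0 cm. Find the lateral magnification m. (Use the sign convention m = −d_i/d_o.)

m = +0.198

For a convex mirror, f = -37.0 cm.
1/d_i = 1/f − 1/d_o = 1/(-37.00) − 1/(150) = -0.03369, so d_i = -29.68 cm.
m = −d_i/d_o = −(-29.68)/(150) = +0.198.
The image is virtual, upright and reduced, behind the mirror.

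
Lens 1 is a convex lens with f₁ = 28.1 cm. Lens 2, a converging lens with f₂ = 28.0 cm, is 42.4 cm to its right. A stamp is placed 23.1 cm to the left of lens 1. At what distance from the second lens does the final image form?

Lens 1: 1/d_i1 = 1/f₁ − 1/d_o1 = 1/(28.1) − 1/(23.1) = -0.007703, so d_i1 = -129.8 cm.
The intermediate image is 129.8 cm to the left of lens 1 (virtual), which is 42.4 − (-129.8) = 172.2 cm to the left of lens 2, so d_o2 = +172.2 cm.
Lens 2: 1/d_i2 = 1/f₂ − 1/d_o2 = 1/(28.0) − 1/(172.2) = 0.02991, so d_i2 = 33.4 cm.
The final image is real, 33.4 cm to the right of lens 2 (overall magnification ≈ -1.1).

33.4 cm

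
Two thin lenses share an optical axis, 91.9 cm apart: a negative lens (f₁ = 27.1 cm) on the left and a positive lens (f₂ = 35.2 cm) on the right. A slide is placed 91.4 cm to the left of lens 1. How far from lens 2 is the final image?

Lens 1 is diverging, so f₁ = −27.1 cm.
Lens 1: 1/d_i1 = 1/f₁ − 1/d_o1 = 1/(-27.1) − 1/(91.4) = -0.04784, so d_i1 = -20.90 cm.
The intermediate image is 20.90 cm to the left of lens 1 (virtual), which is 91.9 − (-20.90) = 112.8 cm to the left of lens 2, so d_o2 = +112.8 cm.
Lens 2: 1/d_i2 = 1/f₂ − 1/d_o2 = 1/(35.2) − 1/(112.8) = 0.01954, so d_i2 = 51.2 cm.
The final image is real, 51.2 cm to the right of lens 2 (overall magnification ≈ -0.10).

51.2 cm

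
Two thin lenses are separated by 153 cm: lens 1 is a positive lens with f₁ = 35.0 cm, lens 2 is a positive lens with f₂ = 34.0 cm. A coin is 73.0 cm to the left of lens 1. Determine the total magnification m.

Lens 1: 1/d_i1 = 1/(35.0) − 1/(73.0) = 0.01487, so d_i1 = 67.24 cm; m₁ = −d_i1/d_o1 = -0.9211.
d_o2 = 153 − (67.24) = 85.76 cm.
Lens 2: 1/d_i2 = 1/(34.0) − 1/(85.76) = 0.01775, so d_i2 = 56.33 cm; m₂ = −d_i2/d_o2 = -0.6569.
m = m₁·m₂ = (-0.9211)(-0.6569) = +0.605.

m = +0.605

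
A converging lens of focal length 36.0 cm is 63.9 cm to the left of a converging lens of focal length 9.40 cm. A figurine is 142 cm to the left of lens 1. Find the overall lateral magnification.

m = +0.509

Lens 1: 1/d_i1 = 1/(36.0) − 1/(142) = 0.02074, so d_i1 = 48.23 cm; m₁ = −d_i1/d_o1 = -0.3396.
d_o2 = 63.9 − (48.23) = 15.67 cm.
Lens 2: 1/d_i2 = 1/(9.40) − 1/(15.67) = 0.04257, so d_i2 = 23.49 cm; m₂ = −d_i2/d_o2 = -1.499.
m = m₁·m₂ = (-0.3396)(-1.499) = +0.509.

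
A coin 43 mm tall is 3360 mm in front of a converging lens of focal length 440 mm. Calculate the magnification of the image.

1/d_i = 1/f − 1/d_o = 1/(440.0) − 1/(3360) = 0.001975, so d_i = 506.3 mm.
m = −d_i/d_o = −(506.3)/(3360) = -0.151.
The image is real, inverted and reduced, on the far side of the lens.

m = -0.151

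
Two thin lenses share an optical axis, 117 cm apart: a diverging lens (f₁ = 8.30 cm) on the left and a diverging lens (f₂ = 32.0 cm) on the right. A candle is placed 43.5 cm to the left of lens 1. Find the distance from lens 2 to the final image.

25.4 cm

Lens 1 is diverging, so f₁ = −8.30 cm.
Lens 1: 1/d_i1 = 1/f₁ − 1/d_o1 = 1/(-8.30) − 1/(43.5) = -0.1435, so d_i1 = -6.970 cm.
The intermediate image is 6.970 cm to the left of lens 1 (virtual), which is 117 − (-6.970) = 124.0 cm to the left of lens 2, so d_o2 = +124.0 cm.
Lens 2 is diverging, so f₂ = −32.0 cm.
Lens 2: 1/d_i2 = 1/f₂ − 1/d_o2 = 1/(-32.0) − 1/(124.0) = -0.03931, so d_i2 = -25.4 cm.
The final image is virtual, 25.4 cm to the left of lens 2 (overall magnification ≈ 0.033).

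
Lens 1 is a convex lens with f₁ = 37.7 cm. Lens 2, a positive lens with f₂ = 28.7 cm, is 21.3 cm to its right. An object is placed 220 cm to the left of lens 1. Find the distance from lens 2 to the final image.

Lens 1: 1/d_i1 = 1/f₁ − 1/d_o1 = 1/(37.7) − 1/(220) = 0.02198, so d_i1 = 45.50 cm.
The intermediate image is 45.50 cm to the right of lens 1, which lies 24.20 cm to the right of lens 2 — a virtual object — so d_o2 = −24.20 cm.
Lens 2: 1/d_i2 = 1/f₂ − 1/d_o2 = 1/(28.7) − 1/(-24.20) = 0.07617, so d_i2 = 13.1 cm.
The final image is real, 13.1 cm to the right of lens 2 (overall magnification ≈ -0.11).

13.1 cm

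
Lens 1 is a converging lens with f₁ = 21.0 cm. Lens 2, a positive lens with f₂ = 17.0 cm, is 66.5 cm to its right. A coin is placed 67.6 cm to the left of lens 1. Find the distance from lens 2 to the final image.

Lens 1: 1/d_i1 = 1/f₁ − 1/d_o1 = 1/(21.0) − 1/(67.6) = 0.03283, so d_i1 = 30.46 cm.
The intermediate image is 30.46 cm to the right of lens 1, which is 66.5 − (30.46) = 36.04 cm to the left of lens 2, so d_o2 = +36.04 cm.
Lens 2: 1/d_i2 = 1/f₂ − 1/d_o2 = 1/(17.0) − 1/(36.04) = 0.03108, so d_i2 = 32.2 cm.
The final image is real, 32.2 cm to the right of lens 2 (overall magnification ≈ 0.40).

32.2 cm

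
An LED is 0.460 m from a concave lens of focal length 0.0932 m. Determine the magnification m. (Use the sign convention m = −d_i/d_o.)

m = +0.168

For a concave lens, f = -0.0932 m.
1/d_i = 1/f − 1/d_o = 1/(-0.09320) − 1/(0.460) = -12.90, so d_i = -0.07750 m.
m = −d_i/d_o = −(-0.07750)/(0.460) = +0.168.
The image is virtual, upright and reduced, on the same side as the object.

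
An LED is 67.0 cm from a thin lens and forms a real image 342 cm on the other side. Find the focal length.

f = 56.0 cm (converging)

Real image ⇒ d_i = +342 cm.
1/f = 1/d_o + 1/d_i = 1/(67.0) + 1/(342) = 0.01785, so f = 56.0 cm.
Since f is positive, the thin lens is converging.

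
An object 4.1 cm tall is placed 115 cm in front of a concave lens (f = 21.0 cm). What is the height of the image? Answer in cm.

For a concave lens, f = -21.0 cm.
1/d_i = 1/f − 1/d_o = 1/(-21.00) − 1/(115) = -0.05631, so d_i = -17.76 cm.
m = −d_i/d_o = +0.1544.
|h_i| = |m|·h_o = 0.1544 × 4.1 = 0.633 cm. The image is virtual, upright and reduced, on the same side as the object.

0.633 cm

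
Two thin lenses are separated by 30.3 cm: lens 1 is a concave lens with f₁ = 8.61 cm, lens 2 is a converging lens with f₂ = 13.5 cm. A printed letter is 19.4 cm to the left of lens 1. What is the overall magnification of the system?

m = -0.182

f₁ = −8.61 cm (diverging).
Lens 1: 1/d_i1 = 1/(-8.61) − 1/(19.4) = -0.1677, so d_i1 = -5.963 cm; m₁ = −d_i1/d_o1 = +0.3074.
d_o2 = 30.3 − (-5.963) = 36.26 cm.
Lens 2: 1/d_i2 = 1/(13.5) − 1/(36.26) = 0.04650, so d_i2 = 21.51 cm; m₂ = −d_i2/d_o2 = -0.5931.
m = m₁·m₂ = (+0.3074)(-0.5931) = -0.182.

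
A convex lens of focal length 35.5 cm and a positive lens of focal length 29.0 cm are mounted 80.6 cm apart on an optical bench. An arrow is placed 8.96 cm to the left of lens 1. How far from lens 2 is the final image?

Lens 1: 1/d_i1 = 1/f₁ − 1/d_o1 = 1/(35.5) − 1/(8.96) = -0.08344, so d_i1 = -11.98 cm.
The intermediate image is 11.98 cm to the left of lens 1 (virtual), which is 80.6 − (-11.98) = 92.58 cm to the left of lens 2, so d_o2 = +92.58 cm.
Lens 2: 1/d_i2 = 1/f₂ − 1/d_o2 = 1/(29.0) − 1/(92.58) = 0.02368, so d_i2 = 42.2 cm.
The final image is real, 42.2 cm to the right of lens 2 (overall magnification ≈ -0.61).

42.2 cm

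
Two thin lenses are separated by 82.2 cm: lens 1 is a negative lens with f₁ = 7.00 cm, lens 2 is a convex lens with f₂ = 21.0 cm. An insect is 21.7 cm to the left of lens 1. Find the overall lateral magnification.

m = -0.0770

f₁ = −7.00 cm (diverging).
Lens 1: 1/d_i1 = 1/(-7.00) − 1/(21.7) = -0.1889, so d_i1 = -5.293 cm; m₁ = −d_i1/d_o1 = +0.2439.
d_o2 = 82.2 − (-5.293) = 87.49 cm.
Lens 2: 1/d_i2 = 1/(21.0) − 1/(87.49) = 0.03619, so d_i2 = 27.63 cm; m₂ = −d_i2/d_o2 = -0.3158.
m = m₁·m₂ = (+0.2439)(-0.3158) = -0.0770.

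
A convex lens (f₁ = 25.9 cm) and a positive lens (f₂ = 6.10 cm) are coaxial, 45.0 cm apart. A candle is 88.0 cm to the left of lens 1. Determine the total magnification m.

m = +1.16

Lens 1: 1/d_i1 = 1/(25.9) − 1/(88.0) = 0.02725, so d_i1 = 36.70 cm; m₁ = −d_i1/d_o1 = -0.4170.
d_o2 = 45.0 − (36.70) = 8.300 cm.
Lens 2: 1/d_i2 = 1/(6.10) − 1/(8.300) = 0.04345, so d_i2 = 23.01 cm; m₂ = −d_i2/d_o2 = -2.773.
m = m₁·m₂ = (-0.4170)(-2.773) = +1.16.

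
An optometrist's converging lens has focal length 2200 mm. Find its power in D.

f = 220 cm = 2.20 m.
P = 1/f = 1/(2.20 m) = +0.455 D.

P = +0.455 D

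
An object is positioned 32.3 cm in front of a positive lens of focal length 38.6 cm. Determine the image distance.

198 cm

Thin-lens equation: 1/v = 1/f − 1/u = 1/(38.60) − 1/(32.3) = 0.02591 − 0.03096 = -0.005053, so v = -198 cm.
The image is virtual, upright and enlarged, on the same side as the object.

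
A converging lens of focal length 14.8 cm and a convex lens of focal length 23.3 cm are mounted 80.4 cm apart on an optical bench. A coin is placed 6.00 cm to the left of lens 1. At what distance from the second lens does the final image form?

Lens 1: 1/d_i1 = 1/f₁ − 1/d_o1 = 1/(14.8) − 1/(6.00) = -0.09910, so d_i1 = -10.09 cm.
The intermediate image is 10.09 cm to the left of lens 1 (virtual), which is 80.4 − (-10.09) = 90.49 cm to the left of lens 2, so d_o2 = +90.49 cm.
Lens 2: 1/d_i2 = 1/f₂ − 1/d_o2 = 1/(23.3) − 1/(90.49) = 0.03187, so d_i2 = 31.4 cm.
The final image is real, 31.4 cm to the right of lens 2 (overall magnification ≈ -0.58).

31.4 cm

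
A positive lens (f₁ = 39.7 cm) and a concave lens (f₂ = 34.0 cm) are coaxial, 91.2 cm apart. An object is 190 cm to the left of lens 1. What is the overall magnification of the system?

m = -0.120

Lens 1: 1/d_i1 = 1/(39.7) − 1/(190) = 0.01993, so d_i1 = 50.19 cm; m₁ = −d_i1/d_o1 = -0.2642.
d_o2 = 91.2 − (50.19) = 41.01 cm.
f₂ = −34.0 cm (diverging).
Lens 2: 1/d_i2 = 1/(-34.0) − 1/(41.01) = -0.05380, so d_i2 = -18.59 cm; m₂ = −d_i2/d_o2 = +0.4533.
m = m₁·m₂ = (-0.2642)(+0.4533) = -0.120.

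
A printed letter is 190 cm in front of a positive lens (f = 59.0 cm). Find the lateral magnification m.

m = -0.450

1/d_i = 1/f − 1/d_o = 1/(59.00) − 1/(190) = 0.01169, so d_i = 85.57 cm.
m = −d_i/d_o = −(85.57)/(190) = -0.450.
The image is real, inverted and reduced, on the far side of the lens.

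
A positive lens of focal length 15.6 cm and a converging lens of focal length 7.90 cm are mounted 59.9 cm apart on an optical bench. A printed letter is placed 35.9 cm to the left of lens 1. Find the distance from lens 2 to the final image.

Lens 1: 1/d_i1 = 1/f₁ − 1/d_o1 = 1/(15.6) − 1/(35.9) = 0.03625, so d_i1 = 27.59 cm.
The intermediate image is 27.59 cm to the right of lens 1, which is 59.9 − (27.59) = 32.31 cm to the left of lens 2, so d_o2 = +32.31 cm.
Lens 2: 1/d_i2 = 1/f₂ − 1/d_o2 = 1/(7.90) − 1/(32.31) = 0.09563, so d_i2 = 10.5 cm.
The final image is real, 10.5 cm to the right of lens 2 (overall magnification ≈ 0.25).

10.5 cm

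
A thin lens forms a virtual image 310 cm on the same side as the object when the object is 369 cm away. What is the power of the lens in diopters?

Virtual image ⇒ d_i = −310 cm.
1/f = 1/d_o + 1/d_i = 1/(369) + 1/(-310) = -0.0005158 cm⁻¹.
f = -1939 cm = -19.39 m, so P = 1/f = -0.0516 D.

P = -0.0516 D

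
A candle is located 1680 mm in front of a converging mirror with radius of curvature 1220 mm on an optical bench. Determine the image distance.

958 mm

f = R/2 = 1220/2 = 610.0 mm.
Mirror equation: 1/d_i = 1/f − 1/d_o = 1/(610.0) − 1/(1680) = 0.001639 − 0.0005952 = 0.001044, so d_i = 958 mm.
The image is real, inverted and reduced, in front of the mirror.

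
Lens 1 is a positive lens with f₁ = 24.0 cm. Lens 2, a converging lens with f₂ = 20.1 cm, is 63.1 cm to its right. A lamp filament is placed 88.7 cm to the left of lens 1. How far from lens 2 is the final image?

Lens 1: 1/d_i1 = 1/f₁ − 1/d_o1 = 1/(24.0) − 1/(88.7) = 0.03039, so d_i1 = 32.90 cm.
The intermediate image is 32.90 cm to the right of lens 1, which is 63.1 − (32.90) = 30.20 cm to the left of lens 2, so d_o2 = +30.20 cm.
Lens 2: 1/d_i2 = 1/f₂ − 1/d_o2 = 1/(20.1) − 1/(30.20) = 0.01664, so d_i2 = 60.1 cm.
The final image is real, 60.1 cm to the right of lens 2 (overall magnification ≈ 0.74).

60.1 cm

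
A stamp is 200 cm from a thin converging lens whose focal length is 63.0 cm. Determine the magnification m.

1/d_i = 1/f − 1/d_o = 1/(63.00) − 1/(200) = 0.01087, so d_i = 91.97 cm.
m = −d_i/d_o = −(91.97)/(200) = -0.460.
The image is real, inverted and reduced, on the far side of the lens.

m = -0.460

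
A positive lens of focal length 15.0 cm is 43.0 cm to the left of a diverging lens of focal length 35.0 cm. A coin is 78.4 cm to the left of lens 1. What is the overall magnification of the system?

m = -0.139

Lens 1: 1/d_i1 = 1/(15.0) − 1/(78.4) = 0.05391, so d_i1 = 18.55 cm; m₁ = −d_i1/d_o1 = -0.2366.
d_o2 = 43.0 − (18.55) = 24.45 cm.
f₂ = −35.0 cm (diverging).
Lens 2: 1/d_i2 = 1/(-35.0) − 1/(24.45) = -0.06947, so d_i2 = -14.39 cm; m₂ = −d_i2/d_o2 = +0.5887.
m = m₁·m₂ = (-0.2366)(+0.5887) = -0.139.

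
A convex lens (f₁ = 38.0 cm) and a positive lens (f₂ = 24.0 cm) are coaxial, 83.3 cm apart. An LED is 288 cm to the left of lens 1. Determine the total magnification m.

m = +0.235

Lens 1: 1/d_i1 = 1/(38.0) − 1/(288) = 0.02284, so d_i1 = 43.78 cm; m₁ = −d_i1/d_o1 = -0.1520.
d_o2 = 83.3 − (43.78) = 39.52 cm.
Lens 2: 1/d_i2 = 1/(24.0) − 1/(39.52) = 0.01636, so d_i2 = 61.11 cm; m₂ = −d_i2/d_o2 = -1.546.
m = m₁·m₂ = (-0.1520)(-1.546) = +0.235.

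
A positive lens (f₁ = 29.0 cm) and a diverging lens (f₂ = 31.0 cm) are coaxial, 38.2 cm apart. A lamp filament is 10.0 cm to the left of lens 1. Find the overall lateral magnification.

m = +0.560

Lens 1: 1/d_i1 = 1/(29.0) − 1/(10.0) = -0.06552, so d_i1 = -15.26 cm; m₁ = −d_i1/d_o1 = +1.526.
d_o2 = 38.2 − (-15.26) = 53.46 cm.
f₂ = −31.0 cm (diverging).
Lens 2: 1/d_i2 = 1/(-31.0) − 1/(53.46) = -0.05096, so d_i2 = -19.62 cm; m₂ = −d_i2/d_o2 = +0.3670.
m = m₁·m₂ = (+1.526)(+0.3670) = +0.560.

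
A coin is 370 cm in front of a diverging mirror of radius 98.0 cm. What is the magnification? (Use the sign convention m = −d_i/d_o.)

m = +0.117

f = R/2 = 98.0/2 = 49.00 cm; for a diverging mirror, f = -49.00 cm.
1/d_i = 1/f − 1/d_o = 1/(-49.00) − 1/(370) = -0.02311, so d_i = -43.27 cm.
m = −d_i/d_o = −(-43.27)/(370) = +0.117.
The image is virtual, upright and reduced, behind the mirror.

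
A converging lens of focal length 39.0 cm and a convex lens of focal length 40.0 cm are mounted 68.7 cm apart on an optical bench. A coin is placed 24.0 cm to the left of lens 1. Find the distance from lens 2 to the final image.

Lens 1: 1/d_i1 = 1/f₁ − 1/d_o1 = 1/(39.0) − 1/(24.0) = -0.01603, so d_i1 = -62.40 cm.
The intermediate image is 62.40 cm to the left of lens 1 (virtual), which is 68.7 − (-62.40) = 131.1 cm to the left of lens 2, so d_o2 = +131.1 cm.
Lens 2: 1/d_i2 = 1/f₂ − 1/d_o2 = 1/(40.0) − 1/(131.1) = 0.01737, so d_i2 = 57.6 cm.
The final image is real, 57.6 cm to the right of lens 2 (overall magnification ≈ -1.1).

57.6 cm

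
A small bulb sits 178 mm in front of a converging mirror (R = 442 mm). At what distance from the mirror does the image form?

915 mm

f = R/2 = 442/2 = 221.0 mm.
Mirror equation: 1/s_i = 1/f − 1/s_o = 1/(221.0) − 1/(178) = 0.004525 − 0.005618 = -0.001093, so s_i = -915 mm.
The image is virtual, upright and enlarged, behind the mirror.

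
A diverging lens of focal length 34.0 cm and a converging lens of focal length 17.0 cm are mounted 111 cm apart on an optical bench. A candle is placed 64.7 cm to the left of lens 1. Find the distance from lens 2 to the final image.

Lens 1 is diverging, so f₁ = −34.0 cm.
Lens 1: 1/d_i1 = 1/f₁ − 1/d_o1 = 1/(-34.0) − 1/(64.7) = -0.04487, so d_i1 = -22.29 cm.
The intermediate image is 22.29 cm to the left of lens 1 (virtual), which is 111 − (-22.29) = 133.3 cm to the left of lens 2, so d_o2 = +133.3 cm.
Lens 2: 1/d_i2 = 1/f₂ − 1/d_o2 = 1/(17.0) − 1/(133.3) = 0.05132, so d_i2 = 19.5 cm.
The final image is real, 19.5 cm to the right of lens 2 (overall magnification ≈ -0.050).

19.5 cm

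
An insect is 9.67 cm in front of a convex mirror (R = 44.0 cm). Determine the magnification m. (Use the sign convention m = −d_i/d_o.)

m = +0.695

f = R/2 = 44.0/2 = 22.00 cm; for a convex mirror, f = -22.00 cm.
1/d_i = 1/f − 1/d_o = 1/(-22.00) − 1/(9.67) = -0.1489, so d_i = -6.717 cm.
m = −d_i/d_o = −(-6.717)/(9.67) = +0.695.
The image is virtual, upright and reduced, behind the mirror.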